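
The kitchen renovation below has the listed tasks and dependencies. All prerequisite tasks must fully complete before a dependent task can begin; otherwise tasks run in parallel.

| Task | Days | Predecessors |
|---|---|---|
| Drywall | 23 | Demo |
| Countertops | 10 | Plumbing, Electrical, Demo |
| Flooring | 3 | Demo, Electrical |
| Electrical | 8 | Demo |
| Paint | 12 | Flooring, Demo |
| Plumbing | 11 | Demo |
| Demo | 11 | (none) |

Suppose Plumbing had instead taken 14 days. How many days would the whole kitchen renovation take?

Critical path before the change: Demo→Electrical→Flooring→Paint = 11+8+3+12 = 34 giving 34 days.
The longest path through Plumbing is only 32 days, so Plumbing has float 2.
New critical path: Demo→Plumbing→Countertops = 11+14+10 = 35 ⇒ 35 days.

35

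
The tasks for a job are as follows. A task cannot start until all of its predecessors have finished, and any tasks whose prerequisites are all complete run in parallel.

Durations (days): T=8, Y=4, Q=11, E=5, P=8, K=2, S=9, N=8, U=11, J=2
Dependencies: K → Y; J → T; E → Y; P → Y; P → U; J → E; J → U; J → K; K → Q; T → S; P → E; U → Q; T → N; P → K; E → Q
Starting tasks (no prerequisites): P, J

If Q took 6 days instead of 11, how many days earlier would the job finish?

5

Critical path before the change: P→U→Q = 8+11+11 = 30 giving 30 days.
Q lies on that path, so at 6 days the path becomes 25 days.
That remains the longest chain; total 25 days.
Change in finish: 25 − 30 = -5 days.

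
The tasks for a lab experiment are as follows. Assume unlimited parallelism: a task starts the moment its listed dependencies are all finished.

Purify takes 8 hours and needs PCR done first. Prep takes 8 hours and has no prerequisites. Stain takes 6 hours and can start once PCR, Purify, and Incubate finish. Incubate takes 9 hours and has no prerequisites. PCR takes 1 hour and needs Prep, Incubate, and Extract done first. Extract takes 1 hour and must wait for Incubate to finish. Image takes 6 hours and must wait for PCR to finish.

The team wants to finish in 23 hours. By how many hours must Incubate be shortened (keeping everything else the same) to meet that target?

2

Current finish: 25 hours; target: 23.
Incubate is on every critical path, so each hour cut from Incubate cuts the finish by one (this holds down to a finish of 23).
Need 25 − 23 = 2 hours off Incubate → Incubate becomes 7 hours, finish becomes 23.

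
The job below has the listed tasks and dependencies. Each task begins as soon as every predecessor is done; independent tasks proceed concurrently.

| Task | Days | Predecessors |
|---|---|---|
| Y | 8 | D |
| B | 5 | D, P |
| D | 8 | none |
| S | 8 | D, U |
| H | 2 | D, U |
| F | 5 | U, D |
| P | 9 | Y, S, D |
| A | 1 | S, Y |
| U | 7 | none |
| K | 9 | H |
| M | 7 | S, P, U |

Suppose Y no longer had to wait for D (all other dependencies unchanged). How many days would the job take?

With the dependency in place, D→Y→P→M = 8+8+9+7 = 32 sets the finish at 32 days.
Without D→Y, Y's earliest start moves from 8 to 0.
New critical path: D→S→P→M = 8+8+9+7 = 32 ⇒ 32 days.

32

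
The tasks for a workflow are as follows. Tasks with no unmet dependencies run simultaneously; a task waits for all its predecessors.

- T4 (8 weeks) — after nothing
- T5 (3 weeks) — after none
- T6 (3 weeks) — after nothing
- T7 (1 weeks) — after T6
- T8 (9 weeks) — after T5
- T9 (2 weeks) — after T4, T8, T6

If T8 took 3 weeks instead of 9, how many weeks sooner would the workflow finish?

4

Actual critical path: T5→T8→T9 = 3+9+2 = 14 ⇒ 14 weeks.
T8 is on the critical path; changing it to 3 makes that path 8 weeks.
The binding chain switches to T4→T9 = 8+2 = 10; finish 10 weeks.
Change in finish: 10 − 14 = -4 weeks.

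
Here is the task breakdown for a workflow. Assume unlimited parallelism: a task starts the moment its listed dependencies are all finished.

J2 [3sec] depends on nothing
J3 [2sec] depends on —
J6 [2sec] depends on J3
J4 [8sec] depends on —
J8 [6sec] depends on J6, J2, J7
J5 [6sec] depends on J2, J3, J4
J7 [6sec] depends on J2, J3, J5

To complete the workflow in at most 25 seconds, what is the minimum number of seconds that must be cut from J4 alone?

1

Current finish: 26 seconds; target: 25.
J4 is on every critical path, so each second cut from J4 cuts the finish by one (this holds down to a finish of 21).
Need 26 − 25 = 1 second off J4 → J4 becomes 7 seconds, finish becomes 25.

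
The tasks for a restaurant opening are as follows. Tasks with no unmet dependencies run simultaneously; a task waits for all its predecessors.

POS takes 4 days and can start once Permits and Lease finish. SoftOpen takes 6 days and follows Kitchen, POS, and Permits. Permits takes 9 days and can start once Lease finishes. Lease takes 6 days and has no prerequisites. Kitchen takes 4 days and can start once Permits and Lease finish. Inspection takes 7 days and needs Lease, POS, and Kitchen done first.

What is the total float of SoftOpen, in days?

1

Critical path: Lease→Permits→Kitchen→Inspection = 6+9+4+7 = 26, so the finish is 26 days.
The longest chain containing SoftOpen totals 25 days.
Slack of SoftOpen = 20 − 19 = 1 day.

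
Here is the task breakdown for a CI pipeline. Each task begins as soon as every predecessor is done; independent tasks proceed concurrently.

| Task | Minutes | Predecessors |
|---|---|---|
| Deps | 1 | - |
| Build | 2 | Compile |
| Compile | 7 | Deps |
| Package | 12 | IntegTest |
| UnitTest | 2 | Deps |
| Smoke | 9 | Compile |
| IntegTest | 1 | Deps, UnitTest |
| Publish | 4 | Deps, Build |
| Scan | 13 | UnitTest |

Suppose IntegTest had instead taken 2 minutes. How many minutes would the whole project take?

17

As given, the longest chain is Deps→Compile→Smoke = 1+7+9 = 17, so the finish is 17 minutes.
IntegTest has 1 minute of float (longest path through it is 16).
The critical path is still Deps→Compile→Smoke; finish is now 17 minutes.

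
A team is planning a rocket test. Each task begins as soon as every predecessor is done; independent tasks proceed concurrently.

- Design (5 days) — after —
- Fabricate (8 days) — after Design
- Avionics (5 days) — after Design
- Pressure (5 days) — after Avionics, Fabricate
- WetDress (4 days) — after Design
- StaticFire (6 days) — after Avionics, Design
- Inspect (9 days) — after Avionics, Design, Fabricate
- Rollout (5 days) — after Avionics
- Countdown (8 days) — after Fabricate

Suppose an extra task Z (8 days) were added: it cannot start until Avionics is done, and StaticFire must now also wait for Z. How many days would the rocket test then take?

Originally the rocket test takes 22 days.
With Z inserted, StaticFire now waits for max(Avionics, Design, Z).
New critical path: Design→Avionics→Z→StaticFire = 5+5+8+6 = 24 ⇒ 24 days.

24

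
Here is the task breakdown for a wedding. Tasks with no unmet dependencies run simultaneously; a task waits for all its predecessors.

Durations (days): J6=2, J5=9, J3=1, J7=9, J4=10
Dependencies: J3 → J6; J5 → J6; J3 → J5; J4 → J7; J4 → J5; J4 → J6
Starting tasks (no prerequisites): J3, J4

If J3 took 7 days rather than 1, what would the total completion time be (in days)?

21

Baseline: J4→J5→J6 = 10+9+2 = 21 → 21 days.
J3 has 9 days of float (longest path through it is 12).
No other chain overtakes it, so the finish is 21 days.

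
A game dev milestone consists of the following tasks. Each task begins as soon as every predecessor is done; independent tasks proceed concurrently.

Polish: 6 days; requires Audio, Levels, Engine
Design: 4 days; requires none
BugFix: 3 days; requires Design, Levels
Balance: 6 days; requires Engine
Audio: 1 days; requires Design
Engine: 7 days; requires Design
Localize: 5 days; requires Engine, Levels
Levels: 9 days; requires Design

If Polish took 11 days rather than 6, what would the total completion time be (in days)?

As given, the longest chain is Design→Levels→Polish = 4+9+6 = 19, so the finish is 19 days.
Polish lies on that path, so at 11 days the path becomes 24 days.
No other chain overtakes it, so the finish is 24 days.

24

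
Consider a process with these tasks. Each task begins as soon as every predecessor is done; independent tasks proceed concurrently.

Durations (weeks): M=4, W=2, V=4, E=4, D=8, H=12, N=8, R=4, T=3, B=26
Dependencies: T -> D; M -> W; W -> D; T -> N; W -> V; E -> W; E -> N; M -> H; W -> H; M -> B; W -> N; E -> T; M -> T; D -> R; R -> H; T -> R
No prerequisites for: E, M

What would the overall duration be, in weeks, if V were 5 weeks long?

31

Actual critical path: E→T→D→R→H = 4+3+8+4+12 = 31 ⇒ 31 weeks.
V has 21 weeks of float (longest path through it is 10).
No other chain overtakes it, so the finish is 31 weeks.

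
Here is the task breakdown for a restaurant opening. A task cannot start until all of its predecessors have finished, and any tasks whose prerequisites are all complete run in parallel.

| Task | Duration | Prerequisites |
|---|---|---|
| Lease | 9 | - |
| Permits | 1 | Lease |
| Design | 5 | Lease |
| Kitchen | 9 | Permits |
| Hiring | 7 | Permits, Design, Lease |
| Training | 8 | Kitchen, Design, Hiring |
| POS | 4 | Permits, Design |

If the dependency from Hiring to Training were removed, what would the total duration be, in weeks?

27

With the dependency in place, Lease→Design→Hiring→Training = 9+5+7+8 = 29 sets the finish at 29 weeks.
Without Hiring→Training, Training's earliest start moves from 21 to 19.
After: Lease→Permits→Kitchen→Training = 9+1+9+8 = 27 → 27 weeks.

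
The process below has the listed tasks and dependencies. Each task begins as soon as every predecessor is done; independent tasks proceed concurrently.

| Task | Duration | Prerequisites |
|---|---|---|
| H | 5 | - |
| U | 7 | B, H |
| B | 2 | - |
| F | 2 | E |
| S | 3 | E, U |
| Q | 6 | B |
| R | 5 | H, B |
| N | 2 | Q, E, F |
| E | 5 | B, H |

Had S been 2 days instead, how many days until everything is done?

14

The binding path is H→U→S = 5+7+3 = 15; finish at 15 days.
Since S is critical, the -1 change carries straight to that chain (now 14 days).
The binding chain switches to H→E→F→N = 5+5+2+2 = 14; finish 14 days.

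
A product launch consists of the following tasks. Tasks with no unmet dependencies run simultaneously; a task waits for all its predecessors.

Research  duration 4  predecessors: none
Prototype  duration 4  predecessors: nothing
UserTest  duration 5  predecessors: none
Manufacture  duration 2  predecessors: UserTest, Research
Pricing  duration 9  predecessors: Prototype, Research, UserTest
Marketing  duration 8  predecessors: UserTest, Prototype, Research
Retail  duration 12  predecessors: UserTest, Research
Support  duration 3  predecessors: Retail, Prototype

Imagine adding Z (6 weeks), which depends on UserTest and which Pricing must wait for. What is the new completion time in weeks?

20

Originally the job takes 20 weeks.
With Z inserted, Pricing now waits for max(Prototype, Research, UserTest, Z).
New critical path: UserTest→Z→Pricing = 5+6+9 = 20 ⇒ 20 weeks.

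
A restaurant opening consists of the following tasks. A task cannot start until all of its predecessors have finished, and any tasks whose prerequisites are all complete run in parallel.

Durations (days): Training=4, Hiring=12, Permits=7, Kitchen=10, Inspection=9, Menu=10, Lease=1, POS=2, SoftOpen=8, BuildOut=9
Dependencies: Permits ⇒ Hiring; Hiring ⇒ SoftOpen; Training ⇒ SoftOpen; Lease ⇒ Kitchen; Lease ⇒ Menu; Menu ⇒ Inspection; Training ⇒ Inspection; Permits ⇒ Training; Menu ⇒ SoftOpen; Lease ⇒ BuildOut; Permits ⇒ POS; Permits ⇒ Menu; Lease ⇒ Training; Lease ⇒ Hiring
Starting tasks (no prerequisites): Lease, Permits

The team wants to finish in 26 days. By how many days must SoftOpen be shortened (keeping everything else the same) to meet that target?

Current finish: 27 days; target: 26.
SoftOpen is on every critical path, so each day cut from SoftOpen cuts the finish by one (this holds down to a finish of 26).
Need 27 − 26 = 1 day off SoftOpen → SoftOpen becomes 7 days, finish becomes 26.

1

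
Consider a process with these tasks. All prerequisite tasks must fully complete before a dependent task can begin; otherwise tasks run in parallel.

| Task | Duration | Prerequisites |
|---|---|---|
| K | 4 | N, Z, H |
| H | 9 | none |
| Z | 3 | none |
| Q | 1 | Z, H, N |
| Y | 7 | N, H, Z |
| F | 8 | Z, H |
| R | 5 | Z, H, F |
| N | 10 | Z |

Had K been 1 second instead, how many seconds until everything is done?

22

Actual critical path: H→F→R = 9+8+5 = 22 ⇒ 22 seconds.
K has 5 seconds of float (longest path through it is 17).
The critical path is still H→F→R; finish is now 22 seconds.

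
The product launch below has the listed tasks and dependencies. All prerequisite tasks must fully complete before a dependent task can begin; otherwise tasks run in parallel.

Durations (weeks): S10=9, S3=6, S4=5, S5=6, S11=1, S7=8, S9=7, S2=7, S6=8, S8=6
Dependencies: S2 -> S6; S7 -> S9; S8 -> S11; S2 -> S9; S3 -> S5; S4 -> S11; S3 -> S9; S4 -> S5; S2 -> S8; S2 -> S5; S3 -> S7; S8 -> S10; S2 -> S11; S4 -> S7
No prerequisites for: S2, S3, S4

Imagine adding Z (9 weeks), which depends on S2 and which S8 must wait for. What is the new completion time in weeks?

31

Originally the job takes 22 weeks.
With Z inserted, S8 now waits for max(S2, Z).
New critical path: S2→Z→S8→S10 = 7+9+6+9 = 31 ⇒ 31 weeks.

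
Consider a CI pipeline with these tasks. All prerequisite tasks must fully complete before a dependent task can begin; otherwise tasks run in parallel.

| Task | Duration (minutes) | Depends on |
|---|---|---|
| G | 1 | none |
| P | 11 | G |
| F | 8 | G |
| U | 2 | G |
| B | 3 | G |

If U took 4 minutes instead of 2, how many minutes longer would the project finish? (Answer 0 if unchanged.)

As given, the longest chain is G→P = 1+11 = 12, so the finish is 12 minutes.
U is off the critical path — its longest chain is 3 minutes, giving 9 of slack.
No other chain overtakes it, so the finish is 12 minutes.
Change in finish: 12 − 12 = +0 minutes.

0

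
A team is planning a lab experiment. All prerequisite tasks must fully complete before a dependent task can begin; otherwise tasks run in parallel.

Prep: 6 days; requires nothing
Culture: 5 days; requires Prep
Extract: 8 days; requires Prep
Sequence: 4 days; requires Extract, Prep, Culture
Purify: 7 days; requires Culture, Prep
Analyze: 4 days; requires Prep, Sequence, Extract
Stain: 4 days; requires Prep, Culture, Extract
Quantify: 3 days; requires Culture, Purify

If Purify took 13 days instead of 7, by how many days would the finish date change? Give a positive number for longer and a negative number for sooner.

5

Actual critical path: Prep→Extract→Sequence→Analyze = 6+8+4+4 = 22 ⇒ 22 days.
Purify has 1 day of float (longest path through it is 21).
New critical path: Prep→Culture→Purify→Quantify = 6+5+13+3 = 27 ⇒ 27 days.
Change in finish: 27 − 22 = +5 days.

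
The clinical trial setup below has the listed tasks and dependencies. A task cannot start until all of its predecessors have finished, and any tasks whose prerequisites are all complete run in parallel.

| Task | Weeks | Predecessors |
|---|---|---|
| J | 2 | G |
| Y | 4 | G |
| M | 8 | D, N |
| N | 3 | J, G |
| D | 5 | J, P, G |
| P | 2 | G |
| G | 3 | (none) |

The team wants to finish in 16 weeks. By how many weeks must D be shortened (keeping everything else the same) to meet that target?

Current finish: 18 weeks; target: 16.
D is on every critical path, so each week cut from D cuts the finish by one (this holds down to a finish of 16).
Need 18 − 16 = 2 weeks off D → D becomes 3 weeks, finish becomes 16.

2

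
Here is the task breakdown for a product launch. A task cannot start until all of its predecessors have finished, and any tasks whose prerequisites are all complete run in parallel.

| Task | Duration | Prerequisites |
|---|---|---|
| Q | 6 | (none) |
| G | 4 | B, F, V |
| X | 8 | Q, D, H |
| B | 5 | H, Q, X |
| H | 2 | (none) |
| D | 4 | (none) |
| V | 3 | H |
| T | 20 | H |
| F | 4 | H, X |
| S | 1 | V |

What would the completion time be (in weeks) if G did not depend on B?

22

With the dependency in place, Q→X→B→G = 6+8+5+4 = 23 sets the finish at 23 weeks.
Without B→G, G's earliest start moves from 19 to 18.
The longest chain is now H→T = 2+20 = 22, so the plan takes 22 weeks.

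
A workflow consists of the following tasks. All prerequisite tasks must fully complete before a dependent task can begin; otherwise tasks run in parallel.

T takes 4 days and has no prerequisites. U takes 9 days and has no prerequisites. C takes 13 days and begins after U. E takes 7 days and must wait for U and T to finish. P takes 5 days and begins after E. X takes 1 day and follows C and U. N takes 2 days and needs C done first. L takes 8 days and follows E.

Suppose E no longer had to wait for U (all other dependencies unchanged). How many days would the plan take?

With the dependency in place, U→C→N = 9+13+2 = 24 sets the finish at 24 days.
Without U→E, E's earliest start moves from 9 to 4.
New critical path: U→C→N = 9+13+2 = 24 ⇒ 24 days.

24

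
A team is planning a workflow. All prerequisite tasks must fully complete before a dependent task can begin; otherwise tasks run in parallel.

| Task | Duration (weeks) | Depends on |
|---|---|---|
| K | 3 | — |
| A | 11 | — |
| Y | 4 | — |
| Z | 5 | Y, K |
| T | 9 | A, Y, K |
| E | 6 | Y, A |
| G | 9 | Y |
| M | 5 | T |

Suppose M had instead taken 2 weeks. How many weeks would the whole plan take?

As given, the longest chain is A→T→M = 11+9+5 = 25, so the finish is 25 weeks.
Since M is critical, the -3 change carries straight to that chain (now 22 weeks).
The critical path is still A→T→M; finish is now 22 weeks.

22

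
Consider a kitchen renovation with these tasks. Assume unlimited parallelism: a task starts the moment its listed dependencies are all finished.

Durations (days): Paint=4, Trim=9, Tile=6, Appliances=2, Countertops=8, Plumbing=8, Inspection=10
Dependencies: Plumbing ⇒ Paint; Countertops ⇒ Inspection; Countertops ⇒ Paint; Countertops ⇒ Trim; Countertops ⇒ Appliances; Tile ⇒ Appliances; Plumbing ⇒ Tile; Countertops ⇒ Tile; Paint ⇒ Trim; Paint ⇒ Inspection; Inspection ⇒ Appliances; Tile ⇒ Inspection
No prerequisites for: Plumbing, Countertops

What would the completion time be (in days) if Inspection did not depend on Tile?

24

Original critical path: Plumbing→Tile→Inspection→Appliances = 8+6+10+2 = 26 ⇒ 26 days.
Without Tile→Inspection, Inspection's earliest start moves from 14 to 12.
New critical path: Plumbing→Paint→Inspection→Appliances = 8+4+10+2 = 24 ⇒ 24 days.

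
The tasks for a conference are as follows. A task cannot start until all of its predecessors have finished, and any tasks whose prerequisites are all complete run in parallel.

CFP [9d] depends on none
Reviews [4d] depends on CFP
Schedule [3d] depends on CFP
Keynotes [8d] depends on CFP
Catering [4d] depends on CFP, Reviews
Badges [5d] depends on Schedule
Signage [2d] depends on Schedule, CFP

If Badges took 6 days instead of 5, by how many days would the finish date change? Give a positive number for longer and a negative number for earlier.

1

As given, the longest chain is CFP→Schedule→Badges = 9+3+5 = 17, so the finish is 17 days.
Badges lies on that path, so at 6 days the path becomes 18 days.
No other chain overtakes it, so the finish is 18 days.
Change in finish: 18 − 17 = +1 days.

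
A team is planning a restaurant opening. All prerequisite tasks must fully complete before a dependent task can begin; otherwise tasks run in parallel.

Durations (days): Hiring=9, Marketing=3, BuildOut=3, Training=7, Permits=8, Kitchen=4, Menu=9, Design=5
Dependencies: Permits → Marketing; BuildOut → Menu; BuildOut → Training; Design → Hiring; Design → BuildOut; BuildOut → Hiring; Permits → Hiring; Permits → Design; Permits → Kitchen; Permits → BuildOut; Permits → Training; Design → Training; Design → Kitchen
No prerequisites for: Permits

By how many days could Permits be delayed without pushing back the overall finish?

Critical path: Permits→Design→BuildOut→Hiring = 8+5+3+9 = 25, so the finish is 25 days.
Permits finishes as early as 8 and must finish by 8.
Slack of Permits = 0 − 0 = 0 days.

0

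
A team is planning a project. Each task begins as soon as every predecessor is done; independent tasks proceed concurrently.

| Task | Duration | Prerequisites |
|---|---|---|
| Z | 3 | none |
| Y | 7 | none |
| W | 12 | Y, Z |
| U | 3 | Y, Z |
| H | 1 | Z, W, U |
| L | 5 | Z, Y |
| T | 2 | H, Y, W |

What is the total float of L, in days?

Y→W→H→T = 7+12+1+2 = 22 sets the makespan at 22 days.
L finishes as early as 12 and must finish by 22.
So L can slip 22 − 12 = 10 days.

10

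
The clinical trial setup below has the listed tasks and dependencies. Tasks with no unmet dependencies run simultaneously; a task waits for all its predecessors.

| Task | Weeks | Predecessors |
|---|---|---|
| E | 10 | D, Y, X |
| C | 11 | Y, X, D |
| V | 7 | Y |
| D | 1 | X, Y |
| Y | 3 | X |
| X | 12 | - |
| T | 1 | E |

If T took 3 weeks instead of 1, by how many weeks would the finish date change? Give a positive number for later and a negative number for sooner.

Critical path before the change: X→Y→D→E→T = 12+3+1+10+1 = 27 giving 27 weeks.
T is on the critical path; changing it to 3 makes that path 29 weeks.
That remains the longest chain; total 29 weeks.
Change in finish: 29 − 27 = +2 weeks.

2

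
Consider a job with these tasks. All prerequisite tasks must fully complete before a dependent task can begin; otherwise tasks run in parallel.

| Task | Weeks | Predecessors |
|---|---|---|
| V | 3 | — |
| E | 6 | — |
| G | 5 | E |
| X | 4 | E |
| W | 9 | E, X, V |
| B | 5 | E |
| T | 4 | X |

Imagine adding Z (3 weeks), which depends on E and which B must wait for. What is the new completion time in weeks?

Originally the project takes 19 weeks.
With Z inserted, B now waits for max(E, Z).
New critical path: E→X→W = 6+4+9 = 19 ⇒ 19 weeks.

19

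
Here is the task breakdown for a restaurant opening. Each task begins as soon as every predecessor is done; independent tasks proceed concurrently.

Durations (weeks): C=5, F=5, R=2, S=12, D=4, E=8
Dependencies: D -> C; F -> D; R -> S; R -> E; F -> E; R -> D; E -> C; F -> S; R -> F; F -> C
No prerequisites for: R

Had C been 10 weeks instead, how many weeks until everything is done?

25

The binding path is R→F→E→C = 2+5+8+5 = 20; finish at 20 weeks.
C is on the critical path; changing it to 10 makes that path 25 weeks.
No other chain overtakes it, so the finish is 25 weeks.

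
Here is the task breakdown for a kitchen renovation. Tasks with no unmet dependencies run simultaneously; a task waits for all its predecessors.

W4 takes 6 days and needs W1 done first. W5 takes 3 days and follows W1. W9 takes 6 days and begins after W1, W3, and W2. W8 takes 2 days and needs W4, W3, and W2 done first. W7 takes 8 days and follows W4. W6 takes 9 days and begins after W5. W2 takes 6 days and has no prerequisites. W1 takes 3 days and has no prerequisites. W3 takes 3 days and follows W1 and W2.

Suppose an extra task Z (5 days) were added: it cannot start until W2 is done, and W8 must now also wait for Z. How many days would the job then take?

Originally the job takes 17 days.
With Z inserted, W8 now waits for max(W4, W3, W2, Z).
New critical path: W1→W4→W7 = 3+6+8 = 17 ⇒ 17 days.

17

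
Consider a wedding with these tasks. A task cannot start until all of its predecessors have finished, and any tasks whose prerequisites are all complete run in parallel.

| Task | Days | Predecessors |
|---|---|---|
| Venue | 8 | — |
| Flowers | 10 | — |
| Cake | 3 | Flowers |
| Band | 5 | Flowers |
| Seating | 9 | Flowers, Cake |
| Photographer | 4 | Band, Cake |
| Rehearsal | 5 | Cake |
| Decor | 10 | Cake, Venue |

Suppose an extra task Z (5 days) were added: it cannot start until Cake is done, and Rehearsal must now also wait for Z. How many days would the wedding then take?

Originally the wedding takes 23 days.
With Z inserted, Rehearsal now waits for max(Cake, Z).
New critical path: Flowers→Cake→Z→Rehearsal = 10+3+5+5 = 23 ⇒ 23 days.

23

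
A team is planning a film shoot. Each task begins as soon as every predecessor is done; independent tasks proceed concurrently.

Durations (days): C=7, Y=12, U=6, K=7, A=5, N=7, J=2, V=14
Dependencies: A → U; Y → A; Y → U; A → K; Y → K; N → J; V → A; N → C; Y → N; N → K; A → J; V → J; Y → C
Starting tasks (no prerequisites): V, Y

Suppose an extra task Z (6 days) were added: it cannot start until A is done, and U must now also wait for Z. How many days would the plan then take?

Originally the plan takes 26 days.
With Z inserted, U now waits for max(A, Y, Z).
New critical path: V→A→Z→U = 14+5+6+6 = 31 ⇒ 31 days.

31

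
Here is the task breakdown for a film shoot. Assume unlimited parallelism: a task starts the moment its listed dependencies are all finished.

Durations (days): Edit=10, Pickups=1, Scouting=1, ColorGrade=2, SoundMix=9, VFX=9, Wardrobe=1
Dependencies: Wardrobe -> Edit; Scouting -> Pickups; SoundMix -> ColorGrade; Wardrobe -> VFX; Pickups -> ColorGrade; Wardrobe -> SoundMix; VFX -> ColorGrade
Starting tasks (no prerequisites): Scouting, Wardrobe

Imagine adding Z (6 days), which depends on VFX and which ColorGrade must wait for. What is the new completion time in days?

Originally the schedule takes 12 days.
With Z inserted, ColorGrade now waits for max(Pickups, VFX, SoundMix, Z).
New critical path: Wardrobe→VFX→Z→ColorGrade = 1+9+6+2 = 18 ⇒ 18 days.

18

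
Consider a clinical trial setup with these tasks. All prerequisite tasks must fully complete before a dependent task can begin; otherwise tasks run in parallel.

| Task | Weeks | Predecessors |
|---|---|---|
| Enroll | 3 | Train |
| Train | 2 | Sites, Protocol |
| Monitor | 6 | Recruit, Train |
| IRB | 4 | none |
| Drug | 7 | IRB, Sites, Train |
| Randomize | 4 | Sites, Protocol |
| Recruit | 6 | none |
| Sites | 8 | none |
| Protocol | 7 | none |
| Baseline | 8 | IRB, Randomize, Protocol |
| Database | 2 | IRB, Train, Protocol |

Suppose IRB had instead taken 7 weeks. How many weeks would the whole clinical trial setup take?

20

The binding path is Sites→Randomize→Baseline = 8+4+8 = 20; finish at 20 weeks.
The longest path through IRB is only 12 weeks, so IRB has float 8.
No other chain overtakes it, so the finish is 20 weeks.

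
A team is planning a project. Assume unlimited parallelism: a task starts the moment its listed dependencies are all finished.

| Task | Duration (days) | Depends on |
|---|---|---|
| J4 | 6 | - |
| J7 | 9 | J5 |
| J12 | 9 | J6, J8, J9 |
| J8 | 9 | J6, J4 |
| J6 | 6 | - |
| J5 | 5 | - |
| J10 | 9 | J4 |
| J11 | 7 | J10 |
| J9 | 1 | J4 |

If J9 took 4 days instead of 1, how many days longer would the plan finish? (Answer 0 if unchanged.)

Actual critical path: J4→J8→J12 = 6+9+9 = 24 ⇒ 24 days.
J9 has 8 days of float (longest path through it is 16).
The critical path is still J4→J8→J12; finish is now 24 days.
Change in finish: 24 − 24 = +0 days.

0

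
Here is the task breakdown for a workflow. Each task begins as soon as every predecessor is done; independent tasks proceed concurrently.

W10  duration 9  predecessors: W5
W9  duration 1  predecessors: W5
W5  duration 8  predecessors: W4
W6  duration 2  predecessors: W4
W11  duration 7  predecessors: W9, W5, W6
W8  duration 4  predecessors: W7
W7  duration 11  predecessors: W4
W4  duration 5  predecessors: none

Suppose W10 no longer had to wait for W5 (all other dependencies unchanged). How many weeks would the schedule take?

Before: longest chain W4→W5→W10 = 5+8+9 = 22, finish 22.
Without W5→W10, W10's earliest start moves from 13 to 0.
New critical path: W4→W5→W9→W11 = 5+8+1+7 = 21 ⇒ 21 weeks.

21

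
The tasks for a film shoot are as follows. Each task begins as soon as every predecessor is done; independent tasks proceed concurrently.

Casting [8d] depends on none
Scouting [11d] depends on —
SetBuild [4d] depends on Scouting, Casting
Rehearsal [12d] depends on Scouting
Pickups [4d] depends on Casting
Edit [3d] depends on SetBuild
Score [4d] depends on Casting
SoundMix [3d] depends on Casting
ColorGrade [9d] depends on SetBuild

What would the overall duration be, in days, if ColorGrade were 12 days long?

The binding path is Scouting→SetBuild→ColorGrade = 11+4+9 = 24; finish at 24 days.
Since ColorGrade is critical, the +3 change carries straight to that chain (now 27 days).
No other chain overtakes it, so the finish is 27 days.

27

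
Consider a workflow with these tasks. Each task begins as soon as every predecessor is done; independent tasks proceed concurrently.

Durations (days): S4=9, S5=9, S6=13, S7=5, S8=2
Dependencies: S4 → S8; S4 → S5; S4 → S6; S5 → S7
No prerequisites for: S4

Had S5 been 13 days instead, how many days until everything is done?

The binding path is S4→S5→S7 = 9+9+5 = 23; finish at 23 days.
S5 lies on that path, so at 13 days the path becomes 27 days.
That remains the longest chain; total 27 days.

27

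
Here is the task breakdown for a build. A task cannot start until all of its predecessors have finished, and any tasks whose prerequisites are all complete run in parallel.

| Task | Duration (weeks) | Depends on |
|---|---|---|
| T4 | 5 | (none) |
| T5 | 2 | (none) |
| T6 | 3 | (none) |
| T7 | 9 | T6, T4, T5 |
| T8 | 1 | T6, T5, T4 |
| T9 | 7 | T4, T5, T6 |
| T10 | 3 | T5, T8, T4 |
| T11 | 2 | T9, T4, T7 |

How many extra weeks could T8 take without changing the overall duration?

7

Critical path: T4→T7→T11 = 5+9+2 = 16, so the finish is 16 weeks.
Longest path through T8: 9 weeks (earliest finish 6, latest finish 13).
Float = 16 − 9 = 7.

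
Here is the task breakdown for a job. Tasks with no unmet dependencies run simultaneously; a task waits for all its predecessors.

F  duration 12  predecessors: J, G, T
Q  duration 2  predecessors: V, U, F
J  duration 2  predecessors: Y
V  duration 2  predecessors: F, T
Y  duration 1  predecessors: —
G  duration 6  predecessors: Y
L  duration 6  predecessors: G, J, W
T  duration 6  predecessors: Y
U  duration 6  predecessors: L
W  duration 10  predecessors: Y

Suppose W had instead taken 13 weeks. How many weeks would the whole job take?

Actual critical path: Y→W→L→U→Q = 1+10+6+6+2 = 25 ⇒ 25 weeks.
W is on the critical path; changing it to 13 makes that path 28 weeks.
That remains the longest chain; total 28 weeks.

28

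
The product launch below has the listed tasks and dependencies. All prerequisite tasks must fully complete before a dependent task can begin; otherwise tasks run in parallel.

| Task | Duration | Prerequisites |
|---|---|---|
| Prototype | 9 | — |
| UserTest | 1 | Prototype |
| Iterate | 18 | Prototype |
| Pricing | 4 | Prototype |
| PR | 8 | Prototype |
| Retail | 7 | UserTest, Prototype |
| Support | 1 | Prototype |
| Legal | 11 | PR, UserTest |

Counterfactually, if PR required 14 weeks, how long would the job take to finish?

Baseline: Prototype→PR→Legal = 9+8+11 = 28 → 28 weeks.
PR is on the critical path; changing it to 14 makes that path 34 weeks.
No other chain overtakes it, so the finish is 34 weeks.

34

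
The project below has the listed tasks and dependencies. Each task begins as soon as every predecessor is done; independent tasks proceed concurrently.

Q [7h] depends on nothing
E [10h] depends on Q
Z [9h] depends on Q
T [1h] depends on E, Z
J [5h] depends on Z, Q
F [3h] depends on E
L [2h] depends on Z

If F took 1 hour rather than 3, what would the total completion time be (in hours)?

As given, the longest chain is Q→Z→J = 7+9+5 = 21, so the finish is 21 hours.
The longest path through F is only 20 hours, so F has float 1.
That remains the longest chain; total 21 hours.

21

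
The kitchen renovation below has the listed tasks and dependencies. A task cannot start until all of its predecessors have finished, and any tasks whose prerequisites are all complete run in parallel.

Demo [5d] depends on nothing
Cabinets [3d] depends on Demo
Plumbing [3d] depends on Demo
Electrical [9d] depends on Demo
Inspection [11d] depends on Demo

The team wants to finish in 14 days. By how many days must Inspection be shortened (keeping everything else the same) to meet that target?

Current finish: 16 days; target: 14.
Inspection is on every critical path, so each day cut from Inspection cuts the finish by one (this holds down to a finish of 14).
Need 16 − 14 = 2 days off Inspection → Inspection becomes 9 days, finish becomes 14.

2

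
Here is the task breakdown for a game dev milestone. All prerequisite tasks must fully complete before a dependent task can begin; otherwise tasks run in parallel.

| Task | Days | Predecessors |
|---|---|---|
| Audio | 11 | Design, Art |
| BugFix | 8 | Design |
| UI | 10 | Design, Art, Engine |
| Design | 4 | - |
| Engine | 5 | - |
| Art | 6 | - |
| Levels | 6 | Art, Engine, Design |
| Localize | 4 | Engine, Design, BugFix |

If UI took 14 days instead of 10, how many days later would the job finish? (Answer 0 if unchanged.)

3

As given, the longest chain is Art→Audio = 6+11 = 17, so the finish is 17 days.
The longest path through UI is only 16 days, so UI has float 1.
New critical path: Art→UI = 6+14 = 20 ⇒ 20 days.
Change in finish: 20 − 17 = +3 days.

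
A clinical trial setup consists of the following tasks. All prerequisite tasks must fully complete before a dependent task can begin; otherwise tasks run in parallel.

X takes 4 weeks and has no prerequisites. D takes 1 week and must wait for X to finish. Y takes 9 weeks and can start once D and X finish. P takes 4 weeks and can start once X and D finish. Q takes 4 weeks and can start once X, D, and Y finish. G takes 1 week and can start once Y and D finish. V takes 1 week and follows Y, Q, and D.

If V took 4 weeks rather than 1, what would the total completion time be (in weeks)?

22

Actual critical path: X→D→Y→Q→V = 4+1+9+4+1 = 19 ⇒ 19 weeks.
V is on the critical path; changing it to 4 makes that path 22 weeks.
That remains the longest chain; total 22 weeks.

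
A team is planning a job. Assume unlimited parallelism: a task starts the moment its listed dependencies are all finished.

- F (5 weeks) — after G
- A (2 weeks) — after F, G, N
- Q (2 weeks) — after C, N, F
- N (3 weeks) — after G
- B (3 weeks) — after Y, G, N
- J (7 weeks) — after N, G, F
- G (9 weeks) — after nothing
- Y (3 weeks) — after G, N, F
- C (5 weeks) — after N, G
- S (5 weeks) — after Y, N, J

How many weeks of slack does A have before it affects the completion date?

10

The longest chain is G→F→J→S = 9+5+7+5 = 26; overall finish 26 weeks.
Longest path through A: 16 weeks (earliest finish 16, latest finish 26).
So A can slip 26 − 16 = 10 weeks.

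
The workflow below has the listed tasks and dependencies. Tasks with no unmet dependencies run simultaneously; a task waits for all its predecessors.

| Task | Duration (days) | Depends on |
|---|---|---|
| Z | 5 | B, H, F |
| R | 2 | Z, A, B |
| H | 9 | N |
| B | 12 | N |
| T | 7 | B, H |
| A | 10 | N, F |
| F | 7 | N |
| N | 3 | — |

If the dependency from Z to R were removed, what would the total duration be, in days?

With the dependency in place, N→B→T = 3+12+7 = 22 sets the finish at 22 days.
Dropping Z→R doesn't change R's earliest start (20); another predecessor still binds.
After: N→B→T = 3+12+7 = 22 → 22 days.

22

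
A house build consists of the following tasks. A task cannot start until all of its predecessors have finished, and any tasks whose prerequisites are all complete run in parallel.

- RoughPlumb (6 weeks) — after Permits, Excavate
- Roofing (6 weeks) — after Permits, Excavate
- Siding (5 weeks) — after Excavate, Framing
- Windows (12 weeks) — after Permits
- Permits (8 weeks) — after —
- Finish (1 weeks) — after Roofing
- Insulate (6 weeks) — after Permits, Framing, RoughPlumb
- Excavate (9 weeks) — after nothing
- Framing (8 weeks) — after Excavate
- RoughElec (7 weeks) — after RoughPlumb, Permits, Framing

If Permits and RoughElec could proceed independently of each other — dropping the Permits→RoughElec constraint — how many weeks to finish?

Original critical path: Excavate→Framing→RoughElec = 9+8+7 = 24 ⇒ 24 weeks.
Dropping Permits→RoughElec doesn't change RoughElec's earliest start (17); another predecessor still binds.
After: Excavate→Framing→RoughElec = 9+8+7 = 24 → 24 weeks.

24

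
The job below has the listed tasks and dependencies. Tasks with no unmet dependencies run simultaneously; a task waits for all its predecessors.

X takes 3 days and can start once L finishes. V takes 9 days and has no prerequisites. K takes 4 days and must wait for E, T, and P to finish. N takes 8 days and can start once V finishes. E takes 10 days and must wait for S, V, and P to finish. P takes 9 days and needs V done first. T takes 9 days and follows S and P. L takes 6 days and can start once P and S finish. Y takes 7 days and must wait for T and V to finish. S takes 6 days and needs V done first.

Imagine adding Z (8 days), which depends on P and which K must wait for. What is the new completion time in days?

34

Originally the job takes 34 days.
With Z inserted, K now waits for max(E, T, P, Z).
New critical path: V→P→T→Y = 9+9+9+7 = 34 ⇒ 34 days.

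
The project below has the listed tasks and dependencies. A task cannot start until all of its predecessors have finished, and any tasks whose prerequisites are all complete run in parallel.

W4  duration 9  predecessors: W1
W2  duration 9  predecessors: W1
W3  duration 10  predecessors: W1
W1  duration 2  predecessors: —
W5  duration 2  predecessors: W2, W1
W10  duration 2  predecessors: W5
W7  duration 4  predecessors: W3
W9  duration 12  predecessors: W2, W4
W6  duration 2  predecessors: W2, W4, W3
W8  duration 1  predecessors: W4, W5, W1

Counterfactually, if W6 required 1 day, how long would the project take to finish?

Actual critical path: W1→W2→W9 = 2+9+12 = 23 ⇒ 23 days.
W6 is off the critical path — its longest chain is 14 days, giving 9 of slack.
The critical path is still W1→W2→W9; finish is now 23 days.

23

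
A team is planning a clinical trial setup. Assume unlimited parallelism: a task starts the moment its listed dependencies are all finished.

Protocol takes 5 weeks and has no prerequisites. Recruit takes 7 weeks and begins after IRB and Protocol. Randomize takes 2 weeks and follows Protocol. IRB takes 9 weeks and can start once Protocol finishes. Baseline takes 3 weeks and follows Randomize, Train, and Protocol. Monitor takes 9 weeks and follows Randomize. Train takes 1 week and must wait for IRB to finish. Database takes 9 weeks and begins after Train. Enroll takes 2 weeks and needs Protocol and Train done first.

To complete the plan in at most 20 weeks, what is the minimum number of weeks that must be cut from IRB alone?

Current finish: 24 weeks; target: 20.
IRB is on every critical path, so each week cut from IRB cuts the finish by one (this holds down to a finish of 16).
Need 24 − 20 = 4 weeks off IRB → IRB becomes 5 weeks, finish becomes 20.

4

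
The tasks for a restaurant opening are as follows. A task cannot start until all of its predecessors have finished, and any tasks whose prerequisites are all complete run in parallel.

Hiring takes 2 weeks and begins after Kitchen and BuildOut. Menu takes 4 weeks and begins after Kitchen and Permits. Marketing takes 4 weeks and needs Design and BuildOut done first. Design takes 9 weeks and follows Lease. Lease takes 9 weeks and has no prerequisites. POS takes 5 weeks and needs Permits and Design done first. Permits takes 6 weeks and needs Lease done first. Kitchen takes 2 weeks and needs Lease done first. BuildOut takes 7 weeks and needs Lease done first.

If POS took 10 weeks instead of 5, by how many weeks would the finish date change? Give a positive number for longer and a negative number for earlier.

5

The binding path is Lease→Design→POS = 9+9+5 = 23; finish at 23 weeks.
POS lies on that path, so at 10 weeks the path becomes 28 weeks.
That remains the longest chain; total 28 weeks.
Change in finish: 28 − 23 = +5 weeks.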